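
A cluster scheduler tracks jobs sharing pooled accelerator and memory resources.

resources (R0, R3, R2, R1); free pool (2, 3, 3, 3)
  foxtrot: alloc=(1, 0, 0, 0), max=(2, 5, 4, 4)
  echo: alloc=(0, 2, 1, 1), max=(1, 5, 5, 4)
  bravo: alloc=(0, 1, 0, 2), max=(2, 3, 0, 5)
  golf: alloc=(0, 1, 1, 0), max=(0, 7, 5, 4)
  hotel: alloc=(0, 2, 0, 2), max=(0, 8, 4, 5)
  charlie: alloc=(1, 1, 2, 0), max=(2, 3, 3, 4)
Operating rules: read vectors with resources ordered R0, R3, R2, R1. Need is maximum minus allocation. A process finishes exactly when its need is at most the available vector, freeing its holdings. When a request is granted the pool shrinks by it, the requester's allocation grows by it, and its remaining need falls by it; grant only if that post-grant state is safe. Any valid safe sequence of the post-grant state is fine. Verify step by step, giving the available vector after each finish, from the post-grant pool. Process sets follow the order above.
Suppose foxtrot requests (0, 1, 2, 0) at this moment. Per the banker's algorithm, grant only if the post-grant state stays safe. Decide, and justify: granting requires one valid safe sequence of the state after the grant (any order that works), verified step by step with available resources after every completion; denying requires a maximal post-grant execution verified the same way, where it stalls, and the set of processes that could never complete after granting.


GRANT — the state after the grant stays safe, e.g. via bravo, charlie, foxtrot, echo, golf, hotel.
Key observation: post-grant, (2, 2, 1, 3) remains, and an order beginning with bravo completes everyone.
Check on the post-grant state, step by step:
  pool = (2, 2, 1, 3)
  bravo needs (2, 2, 0, 3) <= (2, 2, 1, 3) -> finishes; pool += (0, 1, 0, 2) = (2, 3, 1, 5)
  charlie needs (1, 2, 1, 4) <= (2, 3, 1, 5) -> finishes; pool += (1, 1, 2, 0) = (3, 4, 3, 5)
  foxtrot needs (1, 4, 2, 4) <= (3, 4, 3, 5) -> finishes; pool += (1, 1, 2, 0) = (4, 5, 5, 5)
  echo needs (1, 3, 4, 3) <= (4, 5, 5, 5) -> finishes; pool += (0, 2, 1, 1) = (4, 7, 6, 6)
  golf needs (0, 6, 4, 4) <= (4, 7, 6, 6) -> finishes; pool += (0, 1, 1, 0) = (4, 8, 7, 6)
  hotel needs (0, 6, 4, 3) <= (4, 8, 7, 6) -> finishes; pool += (0, 2, 0, 2) = (4, 10, 7, 8)


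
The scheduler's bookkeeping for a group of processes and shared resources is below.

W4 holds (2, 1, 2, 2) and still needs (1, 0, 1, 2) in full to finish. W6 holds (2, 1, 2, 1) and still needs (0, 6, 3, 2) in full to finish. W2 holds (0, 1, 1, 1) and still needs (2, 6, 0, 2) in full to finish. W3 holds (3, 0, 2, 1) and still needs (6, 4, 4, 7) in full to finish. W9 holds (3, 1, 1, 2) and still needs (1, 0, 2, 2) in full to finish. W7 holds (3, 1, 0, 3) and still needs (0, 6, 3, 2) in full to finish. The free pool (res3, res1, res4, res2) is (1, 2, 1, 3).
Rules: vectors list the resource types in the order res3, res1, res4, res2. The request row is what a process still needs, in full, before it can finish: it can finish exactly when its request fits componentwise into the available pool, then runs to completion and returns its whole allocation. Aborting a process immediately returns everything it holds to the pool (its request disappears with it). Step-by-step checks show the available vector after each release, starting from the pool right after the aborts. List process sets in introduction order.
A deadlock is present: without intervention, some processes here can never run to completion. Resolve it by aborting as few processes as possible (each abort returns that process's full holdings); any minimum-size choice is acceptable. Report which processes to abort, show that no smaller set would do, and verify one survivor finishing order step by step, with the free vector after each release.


The answer: abort W6 and W7.
Key observation: W2 could never have finished before the abort; with (5, 2, 2, 4) returned by W6 and W7, it fits at step 4.
Why nothing smaller works — every single abort fails: W4 alone leaves W6 blocked (short on res1); W6 alone leaves W2 blocked (short on res1); W2 alone leaves W6 blocked (short on res1); W3 alone leaves W6 blocked (short on res1); W9 alone leaves W6 blocked (short on res1); W7 alone leaves W6 blocked (short on res1).
Survivors finish in the order: W9, W4, W3, W2. Step-by-step check (pool after the aborts first):
  pool = (6, 4, 3, 7)
  run W9 (needs (1, 0, 2, 2), free (6, 4, 3, 7)); after release of (3, 1, 1, 2) the pool is (9, 5, 4, 9)
  run W4 (needs (1, 0, 1, 2), free (9, 5, 4, 9)); after release of (2, 1, 2, 2) the pool is (11, 6, 6, 11)
  run W3 (needs (6, 4, 4, 7), free (11, 6, 6, 11)); after release of (3, 0, 2, 1) the pool is (14, 6, 8, 12)
  run W2 (needs (2, 6, 0, 2), free (14, 6, 8, 12)); after release of (0, 1, 1, 1) the pool is (14, 7, 9, 13)


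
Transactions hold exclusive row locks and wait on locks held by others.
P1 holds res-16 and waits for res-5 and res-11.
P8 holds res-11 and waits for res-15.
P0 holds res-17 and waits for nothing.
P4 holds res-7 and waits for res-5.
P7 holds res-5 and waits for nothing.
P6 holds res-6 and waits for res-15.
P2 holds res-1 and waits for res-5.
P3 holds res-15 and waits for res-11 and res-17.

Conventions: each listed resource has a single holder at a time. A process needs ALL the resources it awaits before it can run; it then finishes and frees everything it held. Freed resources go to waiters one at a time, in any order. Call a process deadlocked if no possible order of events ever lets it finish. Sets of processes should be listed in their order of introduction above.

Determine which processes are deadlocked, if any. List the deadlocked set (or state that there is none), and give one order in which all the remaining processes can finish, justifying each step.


Deadlocked set: P1, P8, P6 and P3.
Key observation: P8 -> P3 -> P8 is a circular wait — nothing in it can go first; P1 and P6 wait into the deadlock from upstream.
The rest can finish in the order P7, P0, P2, P4.
Verifying each step:
  P7 waits on nothing -> runs at once and releases res-5
  P0 waits on nothing -> runs at once and releases res-17
  run P2 (all its waits — res-5 — are resolved); releases res-1
  run P4 (all its waits — res-5 — are resolved); releases res-7


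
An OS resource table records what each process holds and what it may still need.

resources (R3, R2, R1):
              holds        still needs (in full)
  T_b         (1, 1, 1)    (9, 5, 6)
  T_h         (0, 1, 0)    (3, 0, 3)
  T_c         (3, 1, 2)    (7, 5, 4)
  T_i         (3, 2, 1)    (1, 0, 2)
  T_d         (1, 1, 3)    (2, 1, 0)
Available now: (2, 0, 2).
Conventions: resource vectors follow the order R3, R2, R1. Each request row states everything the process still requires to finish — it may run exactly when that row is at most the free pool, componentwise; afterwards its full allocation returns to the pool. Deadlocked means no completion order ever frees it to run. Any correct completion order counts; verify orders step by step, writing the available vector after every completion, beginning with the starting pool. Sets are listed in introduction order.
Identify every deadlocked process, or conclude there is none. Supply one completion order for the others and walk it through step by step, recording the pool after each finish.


Deadlocked: T_b and T_c.
Key observation: the pool after T_i, T_h, T_d is (6, 4, 6); every surviving request exceeds it in R3, so progress ends there.
One completion order for the rest: T_i, T_h, T_d. Step-by-step check:
  pool = (2, 0, 2)
  T_i needs (1, 0, 2) <= (2, 0, 2) -> finishes; pool += (3, 2, 1) = (5, 2, 3)
  T_h needs (3, 0, 3) <= (5, 2, 3) -> finishes; pool += (0, 1, 0) = (5, 3, 3)
  T_d needs (2, 1, 0) <= (5, 3, 3) -> finishes; pool += (1, 1, 3) = (6, 4, 6)
The blocked processes can never fit:
  T_b cannot run: need (9, 5, 6) vs free (6, 4, 6) (insufficient R3 and R2)
  T_c cannot run: need (7, 5, 4) vs free (6, 4, 6) (insufficient R3 and R2)


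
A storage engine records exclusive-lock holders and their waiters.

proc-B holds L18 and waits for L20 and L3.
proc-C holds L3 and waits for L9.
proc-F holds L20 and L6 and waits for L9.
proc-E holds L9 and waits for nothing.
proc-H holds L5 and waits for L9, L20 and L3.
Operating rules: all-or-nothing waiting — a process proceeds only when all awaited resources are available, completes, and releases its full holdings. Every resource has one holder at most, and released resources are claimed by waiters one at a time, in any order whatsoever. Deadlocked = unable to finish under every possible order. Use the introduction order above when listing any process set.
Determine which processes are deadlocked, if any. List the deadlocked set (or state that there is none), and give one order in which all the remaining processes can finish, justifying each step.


The deadlocked set is empty.
Key observation: the wait graph is acyclic; completion cascades from the unblocked processes through everyone else.
The rest can finish in the order proc-E, proc-C, proc-F, proc-H, proc-B.
Verifying each step:
  proc-E waits on nothing -> runs at once and releases L9
  proc-C waits on L9 — all released -> runs and releases L3
  proc-F waits on L9 — all released -> runs and releases L20 and L6
  proc-H waits on L9, L20 and L3 — all released -> runs and releases L5
  proc-B waits on L20 and L3 — all released -> runs and releases L18


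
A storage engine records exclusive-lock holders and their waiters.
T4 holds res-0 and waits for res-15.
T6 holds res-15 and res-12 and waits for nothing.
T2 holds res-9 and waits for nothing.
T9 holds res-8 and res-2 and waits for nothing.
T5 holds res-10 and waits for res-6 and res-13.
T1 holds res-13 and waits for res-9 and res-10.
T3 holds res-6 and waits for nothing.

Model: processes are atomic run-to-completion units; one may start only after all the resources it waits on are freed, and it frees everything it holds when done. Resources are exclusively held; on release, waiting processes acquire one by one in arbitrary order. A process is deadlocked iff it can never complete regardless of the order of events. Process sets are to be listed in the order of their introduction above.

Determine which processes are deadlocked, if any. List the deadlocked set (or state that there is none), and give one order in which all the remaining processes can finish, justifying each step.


Deadlocked: T5 and T1.
Key observation: nobody on the ring T5 -> T1 -> T5 can start until another member finishes, which never happens; no other process is dragged down with it.
The rest can finish in the order T6, T4, T3, T2, T9.
Verifying each step:
  T6 waits on nothing -> runs at once and releases res-15 and res-12
  T4: everything it awaited (res-15) is free; runs, freeing res-0
  T3 waits on nothing -> runs at once and releases res-6
  T2 waits on nothing -> runs at once and releases res-9
  T9 waits on nothing -> runs at once and releases res-8 and res-2


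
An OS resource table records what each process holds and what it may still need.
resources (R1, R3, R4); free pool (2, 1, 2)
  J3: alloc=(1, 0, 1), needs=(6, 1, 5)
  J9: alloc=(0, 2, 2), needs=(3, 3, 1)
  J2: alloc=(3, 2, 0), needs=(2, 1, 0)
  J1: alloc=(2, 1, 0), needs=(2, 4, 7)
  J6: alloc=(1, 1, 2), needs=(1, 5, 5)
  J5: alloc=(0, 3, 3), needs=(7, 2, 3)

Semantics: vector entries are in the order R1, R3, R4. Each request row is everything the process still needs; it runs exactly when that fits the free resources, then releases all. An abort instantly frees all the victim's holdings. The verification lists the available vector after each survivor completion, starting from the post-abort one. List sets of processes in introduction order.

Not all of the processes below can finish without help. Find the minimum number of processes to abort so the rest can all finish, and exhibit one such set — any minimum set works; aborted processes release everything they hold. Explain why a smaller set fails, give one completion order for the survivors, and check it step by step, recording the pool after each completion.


Minimum abort set: J5.
Key observation: J6 could never have finished before the abort; with (0, 3, 3) returned by J5, it fits at step 2.
Minimality: the empty abort set fails — the state is deadlocked as it stands.
One survivor order: J2, J6, J9, J1, J3. Verifying each step (post-abort pool first):
  pool = (2, 4, 5)
  J2 needs (2, 1, 0) <= (2, 4, 5) -> finishes; pool += (3, 2, 0) = (5, 6, 5)
  J6 needs (1, 5, 5) <= (5, 6, 5) -> finishes; pool += (1, 1, 2) = (6, 7, 7)
  J9 needs (3, 3, 1) <= (6, 7, 7) -> finishes; pool += (0, 2, 2) = (6, 9, 9)
  J1 needs (2, 4, 7) <= (6, 9, 9) -> finishes; pool += (2, 1, 0) = (8, 10, 9)
  J3 needs (6, 1, 5) <= (8, 10, 9) -> finishes; pool += (1, 0, 1) = (9, 10, 10)


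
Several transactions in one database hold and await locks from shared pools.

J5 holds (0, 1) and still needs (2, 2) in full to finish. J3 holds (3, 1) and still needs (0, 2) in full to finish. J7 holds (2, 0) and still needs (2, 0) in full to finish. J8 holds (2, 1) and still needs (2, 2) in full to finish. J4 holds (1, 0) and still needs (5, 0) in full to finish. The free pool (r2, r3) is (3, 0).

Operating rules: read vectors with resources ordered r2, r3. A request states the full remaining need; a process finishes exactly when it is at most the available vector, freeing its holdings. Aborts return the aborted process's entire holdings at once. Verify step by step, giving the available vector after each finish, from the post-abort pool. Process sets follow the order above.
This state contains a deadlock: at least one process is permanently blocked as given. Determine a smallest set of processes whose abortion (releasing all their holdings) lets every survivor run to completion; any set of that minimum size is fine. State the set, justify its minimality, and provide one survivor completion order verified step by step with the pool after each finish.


Minimum abort set: J5 and J8.
Key observation: J3 could never have finished before the abort; with (2, 2) returned by J5 and J8, it fits at step 2.
No one abort is enough; case by case: J5 alone leaves J3 blocked (short on r3); J3 alone leaves J5 blocked (short on r3); J7 alone leaves J5 blocked (short on r3); J8 alone leaves J5 blocked (short on r3); J4 alone leaves J5 blocked (short on r3).
One survivor order: J7, J3, J4. Verifying each step (post-abort pool first):
  pool = (5, 2)
  run J7 (needs (2, 0), free (5, 2)); after release of (2, 0) the pool is (7, 2)
  run J3 (needs (0, 2), free (7, 2)); after release of (3, 1) the pool is (10, 3)
  run J4 (needs (5, 0), free (10, 3)); after release of (1, 0) the pool is (11, 3)


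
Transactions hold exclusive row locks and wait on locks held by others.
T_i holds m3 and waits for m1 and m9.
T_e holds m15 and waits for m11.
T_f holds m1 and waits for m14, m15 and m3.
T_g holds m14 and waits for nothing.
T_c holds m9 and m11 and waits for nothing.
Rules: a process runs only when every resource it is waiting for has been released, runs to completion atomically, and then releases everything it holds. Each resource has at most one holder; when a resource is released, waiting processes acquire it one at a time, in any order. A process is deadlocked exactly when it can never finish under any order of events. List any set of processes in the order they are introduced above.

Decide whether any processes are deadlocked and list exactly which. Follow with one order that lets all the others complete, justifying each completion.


Deadlocked set: T_i and T_f.
Key observation: along T_i -> T_f -> T_i, each member waits on what the next one holds — a deadlock; no other process is dragged down with it.
A valid finishing order for the others: T_c, T_e, T_g.
Verifying each step:
  run T_c (it waits on nothing); releases m9 and m11
  run T_e (all its waits — m11 — are resolved); releases m15
  run T_g (it waits on nothing); releases m14


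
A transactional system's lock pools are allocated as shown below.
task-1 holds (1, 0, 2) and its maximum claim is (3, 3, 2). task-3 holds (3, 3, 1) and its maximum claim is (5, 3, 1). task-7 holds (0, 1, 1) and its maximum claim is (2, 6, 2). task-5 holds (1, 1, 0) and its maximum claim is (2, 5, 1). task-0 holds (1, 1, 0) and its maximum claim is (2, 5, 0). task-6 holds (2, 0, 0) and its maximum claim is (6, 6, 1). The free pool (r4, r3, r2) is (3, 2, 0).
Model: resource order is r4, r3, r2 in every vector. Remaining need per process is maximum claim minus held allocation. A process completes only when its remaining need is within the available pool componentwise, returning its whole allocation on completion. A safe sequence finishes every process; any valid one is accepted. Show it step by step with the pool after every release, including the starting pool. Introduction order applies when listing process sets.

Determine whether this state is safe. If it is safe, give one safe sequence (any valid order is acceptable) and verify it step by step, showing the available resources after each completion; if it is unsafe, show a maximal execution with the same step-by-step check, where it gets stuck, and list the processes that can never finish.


SAFE. One safe sequence: task-3, task-7, task-6, task-1, task-5, task-0.
Key observation: the first exact fit in this order is task-7 — it needs (2, 5, 1) with (6, 5, 1) free, meeting a requested resource to the last unit.
Walking it through:
  pool = (3, 2, 0)
  task-3: need (2, 0, 0) fits (3, 2, 0); releases (3, 3, 1), pool now (6, 5, 1)
  task-7: need (2, 5, 1) fits (6, 5, 1); releases (0, 1, 1), pool now (6, 6, 2)
  task-6: need (4, 6, 1) fits (6, 6, 2); releases (2, 0, 0), pool now (8, 6, 2)
  task-1: need (2, 3, 0) fits (8, 6, 2); releases (1, 0, 2), pool now (9, 6, 4)
  task-5: need (1, 4, 1) fits (9, 6, 4); releases (1, 1, 0), pool now (10, 7, 4)
  task-0: need (1, 4, 0) fits (10, 7, 4); releases (1, 1, 0), pool now (11, 8, 4)


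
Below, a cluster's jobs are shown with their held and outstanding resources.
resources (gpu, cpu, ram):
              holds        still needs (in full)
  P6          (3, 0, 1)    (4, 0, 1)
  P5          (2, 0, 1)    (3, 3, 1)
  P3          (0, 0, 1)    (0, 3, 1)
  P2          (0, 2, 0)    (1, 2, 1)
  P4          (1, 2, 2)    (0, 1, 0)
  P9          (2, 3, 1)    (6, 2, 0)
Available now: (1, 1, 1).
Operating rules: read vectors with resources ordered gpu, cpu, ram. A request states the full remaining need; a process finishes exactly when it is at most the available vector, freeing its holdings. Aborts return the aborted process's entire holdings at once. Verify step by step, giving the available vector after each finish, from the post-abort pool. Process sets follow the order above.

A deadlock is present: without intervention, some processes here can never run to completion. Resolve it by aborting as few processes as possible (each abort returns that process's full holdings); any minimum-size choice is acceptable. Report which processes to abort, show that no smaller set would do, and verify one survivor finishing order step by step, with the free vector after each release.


Minimum abort set: P9.
Key observation: no ordering could ever have run P5 before the abort of P9; with (2, 3, 1) back in the pool it fits at step 1.
Why nothing smaller works: aborting no one leaves the state deadlocked as given.
One survivor order: P5, P3, P4, P2, P6. Check, step by step (post-abort pool first):
  pool = (3, 4, 2)
  P5 needs (3, 3, 1) <= (3, 4, 2) -> finishes; pool += (2, 0, 1) = (5, 4, 3)
  P3 needs (0, 3, 1) <= (5, 4, 3) -> finishes; pool += (0, 0, 1) = (5, 4, 4)
  P4 needs (0, 1, 0) <= (5, 4, 4) -> finishes; pool += (1, 2, 2) = (6, 6, 6)
  P2 needs (1, 2, 1) <= (6, 6, 6) -> finishes; pool += (0, 2, 0) = (6, 8, 6)
  P6 needs (4, 0, 1) <= (6, 8, 6) -> finishes; pool += (3, 0, 1) = (9, 8, 7)


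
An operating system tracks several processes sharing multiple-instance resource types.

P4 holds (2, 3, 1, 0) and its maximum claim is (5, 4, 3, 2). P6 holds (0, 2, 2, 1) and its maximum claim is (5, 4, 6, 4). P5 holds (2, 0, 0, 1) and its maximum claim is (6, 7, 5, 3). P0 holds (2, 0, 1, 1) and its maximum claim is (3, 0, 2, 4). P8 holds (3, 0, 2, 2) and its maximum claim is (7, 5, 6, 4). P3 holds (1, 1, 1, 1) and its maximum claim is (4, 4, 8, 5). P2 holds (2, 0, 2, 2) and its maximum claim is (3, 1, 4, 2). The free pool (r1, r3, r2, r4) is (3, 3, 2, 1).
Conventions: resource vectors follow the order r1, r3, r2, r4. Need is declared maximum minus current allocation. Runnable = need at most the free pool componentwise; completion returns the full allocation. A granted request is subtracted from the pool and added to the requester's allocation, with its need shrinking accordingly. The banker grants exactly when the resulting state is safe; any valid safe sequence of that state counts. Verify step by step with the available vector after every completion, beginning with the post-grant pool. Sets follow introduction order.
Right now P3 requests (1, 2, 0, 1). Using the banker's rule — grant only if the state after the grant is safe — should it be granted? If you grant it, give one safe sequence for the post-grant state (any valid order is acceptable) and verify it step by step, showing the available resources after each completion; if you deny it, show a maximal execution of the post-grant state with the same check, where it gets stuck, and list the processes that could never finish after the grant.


DENY. Granting would leave the state unsafe.
Key observation: after P2, P4 the pool peaks at (6, 4, 5, 2), and each blocked process is short somewhere: P6 on r4; P5 on r3; P0 on r4; P8 on r3; P3 on r2, r4.
After a pretend grant, a maximal execution: P2, P4 — then nothing else fits. Verifying each step:
  pool = (2, 1, 2, 0)
  P2: need (1, 1, 2, 0) fits (2, 1, 2, 0); releases (2, 0, 2, 2), pool now (4, 1, 4, 2)
  P4: need (3, 1, 2, 2) fits (4, 1, 4, 2); releases (2, 3, 1, 0), pool now (6, 4, 5, 2)
  P6 still needs (5, 2, 4, 3) but only (6, 4, 5, 2) is free — short on r4
  P5 still needs (4, 7, 5, 2) but only (6, 4, 5, 2) is free — short on r3
  P0 still needs (1, 0, 1, 3) but only (6, 4, 5, 2) is free — short on r4
  P8 still needs (4, 5, 4, 2) but only (6, 4, 5, 2) is free — short on r3
  P3 still needs (2, 1, 7, 3) but only (6, 4, 5, 2) is free — short on r2 and r4
Processes that could never finish after the grant: P6, P5, P0, P8 and P3.


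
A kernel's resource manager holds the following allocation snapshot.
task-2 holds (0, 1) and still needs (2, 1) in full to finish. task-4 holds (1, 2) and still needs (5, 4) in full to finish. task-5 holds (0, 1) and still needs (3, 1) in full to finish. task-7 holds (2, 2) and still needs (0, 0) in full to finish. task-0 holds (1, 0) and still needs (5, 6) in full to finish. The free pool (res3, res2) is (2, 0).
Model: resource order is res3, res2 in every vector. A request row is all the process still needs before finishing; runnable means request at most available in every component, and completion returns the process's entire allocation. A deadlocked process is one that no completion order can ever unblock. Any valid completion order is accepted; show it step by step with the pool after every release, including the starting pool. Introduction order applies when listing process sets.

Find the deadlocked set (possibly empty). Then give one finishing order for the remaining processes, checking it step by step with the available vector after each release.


The deadlocked set is task-4 and task-0.
Key observation: task-7, task-5, task-2 can finish, but then (4, 4) is all there is, and the blocked group's res3 demands exceed it.
The rest can finish in the order task-7, task-5, task-2. Check, step by step:
  pool = (2, 0)
  task-7: need (0, 0) fits (2, 0); releases (2, 2), pool now (4, 2)
  task-5: need (3, 1) fits (4, 2); releases (0, 1), pool now (4, 3)
  task-2: need (2, 1) fits (4, 3); releases (0, 1), pool now (4, 4)
The stuck group stays short no matter what:
  blocked: task-4 wants (5, 4), pool (4, 4) — not enough res3
  blocked: task-0 wants (5, 6), pool (4, 4) — not enough res3 and res2


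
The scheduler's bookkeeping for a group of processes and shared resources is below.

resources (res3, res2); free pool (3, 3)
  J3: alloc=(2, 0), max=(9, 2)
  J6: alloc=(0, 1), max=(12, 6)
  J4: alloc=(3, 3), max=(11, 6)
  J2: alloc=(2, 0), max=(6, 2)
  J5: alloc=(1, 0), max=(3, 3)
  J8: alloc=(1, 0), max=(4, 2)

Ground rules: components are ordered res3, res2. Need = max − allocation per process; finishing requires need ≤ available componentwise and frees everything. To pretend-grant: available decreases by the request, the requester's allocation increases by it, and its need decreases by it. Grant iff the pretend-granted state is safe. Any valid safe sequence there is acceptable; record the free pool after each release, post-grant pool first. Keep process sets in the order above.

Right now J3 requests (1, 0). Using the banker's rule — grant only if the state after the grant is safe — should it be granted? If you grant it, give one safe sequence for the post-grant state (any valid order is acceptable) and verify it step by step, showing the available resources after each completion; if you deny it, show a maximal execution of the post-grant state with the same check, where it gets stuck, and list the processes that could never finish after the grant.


GRANT: granting preserves safety; a valid post-grant sequence is J5, J8, J2, J3, J4, J6.
Key observation: with (2, 3) left after the transfer, J5 can run at once — the state stays safe.
Check on the post-grant state, step by step:
  pool = (2, 3)
  run J5 (needs (2, 3), free (2, 3)); after release of (1, 0) the pool is (3, 3)
  run J8 (needs (3, 2), free (3, 3)); after release of (1, 0) the pool is (4, 3)
  run J2 (needs (4, 2), free (4, 3)); after release of (2, 0) the pool is (6, 3)
  run J3 (needs (6, 2), free (6, 3)); after release of (3, 0) the pool is (9, 3)
  run J4 (needs (8, 3), free (9, 3)); after release of (3, 3) the pool is (12, 6)
  run J6 (needs (12, 5), free (12, 6)); after release of (0, 1) the pool is (12, 7)


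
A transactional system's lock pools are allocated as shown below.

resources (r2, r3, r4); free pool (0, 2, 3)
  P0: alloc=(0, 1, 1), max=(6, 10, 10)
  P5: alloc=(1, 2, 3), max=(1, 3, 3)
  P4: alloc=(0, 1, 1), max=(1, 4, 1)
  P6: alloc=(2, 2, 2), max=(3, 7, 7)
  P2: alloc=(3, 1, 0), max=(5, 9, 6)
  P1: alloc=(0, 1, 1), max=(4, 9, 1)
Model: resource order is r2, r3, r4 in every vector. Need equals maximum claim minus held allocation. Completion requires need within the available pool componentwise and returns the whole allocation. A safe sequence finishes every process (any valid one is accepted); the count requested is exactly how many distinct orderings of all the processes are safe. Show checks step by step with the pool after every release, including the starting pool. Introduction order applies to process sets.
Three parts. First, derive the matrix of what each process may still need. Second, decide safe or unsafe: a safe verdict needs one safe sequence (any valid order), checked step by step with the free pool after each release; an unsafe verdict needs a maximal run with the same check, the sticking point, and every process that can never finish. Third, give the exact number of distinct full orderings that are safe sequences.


(1) Outstanding need per process (order r2, r3, r4):
  P0: (6, 9, 9)
  P5: (0, 1, 0)
  P4: (1, 3, 0)
  P6: (1, 5, 5)
  P2: (2, 8, 6)
  P1: (4, 8, 0)
(2) UNSAFE.
Key observation: the pool after P5, P4, P6 is (3, 7, 9); every surviving request exceeds it in r3, so progress ends there.
Going as far as possible: P5, P4, P6; after that, nothing fits. Verifying each step:
  pool = (0, 2, 3)
  P5 needs (0, 1, 0) <= (0, 2, 3) -> finishes; pool += (1, 2, 3) = (1, 4, 6)
  P4 needs (1, 3, 0) <= (1, 4, 6) -> finishes; pool += (0, 1, 1) = (1, 5, 7)
  P6 needs (1, 5, 5) <= (1, 5, 7) -> finishes; pool += (2, 2, 2) = (3, 7, 9)
  P0 still needs (6, 9, 9) but only (3, 7, 9) is free — short on r2 and r3
  P2 still needs (2, 8, 6) but only (3, 7, 9) is free — short on r3
  P1 still needs (4, 8, 0) but only (3, 7, 9) is free — short on r2 and r3
Processes that can never finish: P0, P2 and P1.
(3) Exactly 0 of the possible complete orderings are safe sequences.


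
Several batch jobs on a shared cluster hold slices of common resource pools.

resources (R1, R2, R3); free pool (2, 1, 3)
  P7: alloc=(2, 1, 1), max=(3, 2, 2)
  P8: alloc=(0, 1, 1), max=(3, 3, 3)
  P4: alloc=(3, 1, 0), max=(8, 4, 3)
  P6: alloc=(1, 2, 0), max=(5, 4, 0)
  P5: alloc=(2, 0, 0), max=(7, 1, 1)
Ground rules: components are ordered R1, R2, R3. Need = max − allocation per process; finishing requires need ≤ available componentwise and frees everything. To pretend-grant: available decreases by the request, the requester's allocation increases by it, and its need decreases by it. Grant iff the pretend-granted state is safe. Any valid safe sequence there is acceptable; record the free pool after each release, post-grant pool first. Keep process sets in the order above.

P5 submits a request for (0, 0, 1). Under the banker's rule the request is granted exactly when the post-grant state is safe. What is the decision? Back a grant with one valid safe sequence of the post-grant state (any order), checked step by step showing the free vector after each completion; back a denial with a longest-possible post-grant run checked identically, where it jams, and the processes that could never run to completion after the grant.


GRANT — the state after the grant stays safe, e.g. via P7, P8, P6, P5, P4.
Key observation: granting shrinks the pool to (2, 1, 2), yet P7 still fits and the chain goes through.
Check on the post-grant state, step by step:
  pool = (2, 1, 2)
  P7 needs (1, 1, 1) <= (2, 1, 2) -> finishes; pool += (2, 1, 1) = (4, 2, 3)
  P8 needs (3, 2, 2) <= (4, 2, 3) -> finishes; pool += (0, 1, 1) = (4, 3, 4)
  P6 needs (4, 2, 0) <= (4, 3, 4) -> finishes; pool += (1, 2, 0) = (5, 5, 4)
  P5 needs (5, 1, 0) <= (5, 5, 4) -> finishes; pool += (2, 0, 1) = (7, 5, 5)
  P4 needs (5, 3, 3) <= (7, 5, 5) -> finishes; pool += (3, 1, 0) = (10, 6, 5)


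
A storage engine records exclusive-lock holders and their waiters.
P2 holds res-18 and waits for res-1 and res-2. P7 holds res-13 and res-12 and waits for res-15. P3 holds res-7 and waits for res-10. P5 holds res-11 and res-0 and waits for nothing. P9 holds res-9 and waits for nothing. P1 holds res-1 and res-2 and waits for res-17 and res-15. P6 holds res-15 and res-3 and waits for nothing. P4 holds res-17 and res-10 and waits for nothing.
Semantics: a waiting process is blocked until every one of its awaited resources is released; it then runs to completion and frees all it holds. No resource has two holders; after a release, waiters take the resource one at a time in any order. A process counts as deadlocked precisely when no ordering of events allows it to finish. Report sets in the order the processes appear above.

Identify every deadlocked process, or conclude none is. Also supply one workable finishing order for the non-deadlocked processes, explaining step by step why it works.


The deadlocked set is empty.
Key observation: there is no circular wait here — follow any chain and it reaches a process that is free to run now.
One completion order for the rest: P4, P6, P1, P5, P7, P2, P3, P9.
Step-by-step check:
  P4 waits on nothing -> runs at once and releases res-17 and res-10
  P6 waits on nothing -> runs at once and releases res-15 and res-3
  P1 waits on res-17 and res-15 — all released -> runs and releases res-1 and res-2
  P5 waits on nothing -> runs at once and releases res-11 and res-0
  P7 waits on res-15 — all released -> runs and releases res-13 and res-12
  P2 waits on res-1 and res-2 — all released -> runs and releases res-18
  P3 waits on res-10 — all released -> runs and releases res-7
  P9 waits on nothing -> runs at once and releases res-9


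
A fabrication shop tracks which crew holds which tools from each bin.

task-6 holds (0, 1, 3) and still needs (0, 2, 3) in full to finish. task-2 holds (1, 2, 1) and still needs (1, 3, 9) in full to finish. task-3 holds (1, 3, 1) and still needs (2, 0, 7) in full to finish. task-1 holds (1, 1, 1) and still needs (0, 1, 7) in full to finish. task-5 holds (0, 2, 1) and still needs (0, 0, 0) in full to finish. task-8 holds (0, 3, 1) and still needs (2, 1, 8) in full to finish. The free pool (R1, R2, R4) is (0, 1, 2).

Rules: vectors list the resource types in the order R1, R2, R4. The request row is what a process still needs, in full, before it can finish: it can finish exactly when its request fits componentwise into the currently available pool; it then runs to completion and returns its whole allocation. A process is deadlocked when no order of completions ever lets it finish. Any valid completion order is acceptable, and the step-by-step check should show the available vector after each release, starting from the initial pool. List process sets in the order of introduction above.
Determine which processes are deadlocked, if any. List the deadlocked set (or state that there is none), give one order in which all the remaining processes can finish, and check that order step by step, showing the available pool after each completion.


Deadlocked: task-2, task-3, task-1 and task-8.
Key observation: task-5, task-6 can finish, but then (0, 4, 6) is all there is, and the blocked group's R4 demands exceed it.
The rest can finish in the order task-5, task-6. Walking it through:
  pool = (0, 1, 2)
  task-5: need (0, 0, 0) fits (0, 1, 2); releases (0, 2, 1), pool now (0, 3, 3)
  task-6: need (0, 2, 3) fits (0, 3, 3); releases (0, 1, 3), pool now (0, 4, 6)
The blocked processes can never fit:
  task-2 cannot run: need (1, 3, 9) vs free (0, 4, 6) (insufficient R1 and R4)
  task-3 cannot run: need (2, 0, 7) vs free (0, 4, 6) (insufficient R1 and R4)
  task-1 cannot run: need (0, 1, 7) vs free (0, 4, 6) (insufficient R4)
  task-8 cannot run: need (2, 1, 8) vs free (0, 4, 6) (insufficient R1 and R4)


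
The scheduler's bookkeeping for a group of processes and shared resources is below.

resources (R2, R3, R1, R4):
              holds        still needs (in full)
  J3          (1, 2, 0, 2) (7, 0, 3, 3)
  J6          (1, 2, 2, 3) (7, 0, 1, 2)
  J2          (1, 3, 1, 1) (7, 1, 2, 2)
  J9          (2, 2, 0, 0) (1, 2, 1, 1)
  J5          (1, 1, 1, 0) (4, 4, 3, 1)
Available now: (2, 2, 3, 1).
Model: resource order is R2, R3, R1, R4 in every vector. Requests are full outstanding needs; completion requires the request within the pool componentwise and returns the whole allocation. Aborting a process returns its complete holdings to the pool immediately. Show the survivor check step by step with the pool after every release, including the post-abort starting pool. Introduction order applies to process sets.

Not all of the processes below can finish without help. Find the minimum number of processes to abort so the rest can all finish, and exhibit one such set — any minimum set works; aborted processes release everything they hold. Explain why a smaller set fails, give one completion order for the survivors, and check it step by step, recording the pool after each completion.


Minimum abort set: J3 and J2.
Key observation: J6 was stuck for good until J3 and J2 gave back (2, 5, 1, 3); in the order shown it finishes at step 3.
No one abort is enough; case by case: J3 alone leaves J6 blocked (short on R2); J6 alone leaves J3 blocked (short on R2); J2 alone leaves J3 blocked (short on R2 and R4); J9 alone leaves J3 blocked (short on R2 and R4); J5 alone leaves J3 blocked (short on R2 and R4).
One survivor order: J5, J9, J6. Walking it through (post-abort pool first):
  pool = (4, 7, 4, 4)
  J5: need (4, 4, 3, 1) fits (4, 7, 4, 4); releases (1, 1, 1, 0), pool now (5, 8, 5, 4)
  J9: need (1, 2, 1, 1) fits (5, 8, 5, 4); releases (2, 2, 0, 0), pool now (7, 10, 5, 4)
  J6: need (7, 0, 1, 2) fits (7, 10, 5, 4); releases (1, 2, 2, 3), pool now (8, 12, 7, 7)


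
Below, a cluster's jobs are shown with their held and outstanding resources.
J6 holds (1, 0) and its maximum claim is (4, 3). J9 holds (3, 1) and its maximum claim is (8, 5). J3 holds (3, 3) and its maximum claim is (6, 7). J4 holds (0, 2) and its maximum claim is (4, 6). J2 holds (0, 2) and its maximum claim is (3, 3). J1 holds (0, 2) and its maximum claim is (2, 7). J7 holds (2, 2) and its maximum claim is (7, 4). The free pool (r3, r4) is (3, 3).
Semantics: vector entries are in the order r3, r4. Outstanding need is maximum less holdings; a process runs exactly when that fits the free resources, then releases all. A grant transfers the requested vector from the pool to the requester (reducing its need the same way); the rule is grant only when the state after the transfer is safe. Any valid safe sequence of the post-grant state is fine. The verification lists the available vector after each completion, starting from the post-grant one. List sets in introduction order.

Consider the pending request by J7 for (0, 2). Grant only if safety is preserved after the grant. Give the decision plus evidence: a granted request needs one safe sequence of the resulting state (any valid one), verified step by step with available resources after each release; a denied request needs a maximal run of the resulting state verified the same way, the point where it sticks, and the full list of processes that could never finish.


DENY — the pretend-granted state is unsafe.
Key observation: after J2, J6 the pool peaks at (4, 3), and each blocked process is short somewhere: J9 on r3, r4; J3 on r4; J4 on r4; J1 on r4; J7 on r3.
Pretend the grant happened; the run J2, J6 goes as far as possible. Verifying each step:
  pool = (3, 1)
  J2: need (3, 1) fits (3, 1); releases (0, 2), pool now (3, 3)
  J6: need (3, 3) fits (3, 3); releases (1, 0), pool now (4, 3)
  blocked: J9 wants (5, 4), pool (4, 3) — not enough r3 and r4
  blocked: J3 wants (3, 4), pool (4, 3) — not enough r4
  blocked: J4 wants (4, 4), pool (4, 3) — not enough r4
  blocked: J1 wants (2, 5), pool (4, 3) — not enough r4
  blocked: J7 wants (5, 0), pool (4, 3) — not enough r3
Processes that could never finish after the grant: J9, J3, J4, J1 and J7.


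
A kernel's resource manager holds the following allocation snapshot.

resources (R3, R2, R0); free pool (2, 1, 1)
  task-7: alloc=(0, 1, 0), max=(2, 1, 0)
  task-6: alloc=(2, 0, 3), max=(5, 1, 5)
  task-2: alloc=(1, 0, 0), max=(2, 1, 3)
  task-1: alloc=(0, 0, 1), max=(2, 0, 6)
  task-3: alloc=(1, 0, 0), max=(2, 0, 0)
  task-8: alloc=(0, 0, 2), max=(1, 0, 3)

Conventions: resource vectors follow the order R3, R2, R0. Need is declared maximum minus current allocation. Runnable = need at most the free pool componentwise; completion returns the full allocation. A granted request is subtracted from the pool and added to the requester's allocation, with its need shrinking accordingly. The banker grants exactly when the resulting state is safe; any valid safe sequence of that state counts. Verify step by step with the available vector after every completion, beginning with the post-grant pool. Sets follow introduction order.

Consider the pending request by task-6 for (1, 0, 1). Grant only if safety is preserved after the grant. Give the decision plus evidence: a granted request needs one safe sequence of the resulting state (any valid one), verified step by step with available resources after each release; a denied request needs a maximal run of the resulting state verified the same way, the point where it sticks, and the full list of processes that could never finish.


DENY: after the grant no complete ordering would exist.
Key observation: after task-3, task-7 complete, (2, 2, 0) is the best the pool ever gets, yet each leftover process wants more R0.
On the post-grant state, task-3, task-7 is a maximal run — nothing extends it. Check, step by step:
  pool = (1, 1, 0)
  task-3: need (1, 0, 0) fits (1, 1, 0); releases (1, 0, 0), pool now (2, 1, 0)
  task-7: need (2, 0, 0) fits (2, 1, 0); releases (0, 1, 0), pool now (2, 2, 0)
  task-6 still needs (2, 1, 1) but only (2, 2, 0) is free — short on R0
  task-2 still needs (1, 1, 3) but only (2, 2, 0) is free — short on R0
  task-1 still needs (2, 0, 5) but only (2, 2, 0) is free — short on R0
  task-8 still needs (1, 0, 1) but only (2, 2, 0) is free — short on R0
Had the request been granted, task-6, task-2, task-1 and task-8 could never finish.
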